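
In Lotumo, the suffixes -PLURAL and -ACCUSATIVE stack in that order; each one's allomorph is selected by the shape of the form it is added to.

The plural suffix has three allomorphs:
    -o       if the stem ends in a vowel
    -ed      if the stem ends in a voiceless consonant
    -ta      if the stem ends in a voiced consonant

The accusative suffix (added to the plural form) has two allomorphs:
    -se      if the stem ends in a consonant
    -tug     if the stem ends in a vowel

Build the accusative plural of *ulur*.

The final sound of *ulur* is /r/, which is a voiced consonant, so the plural suffix is -ta, giving *ulurta*.
The final sound of the plural form *ulurta* is /a/, which is a vowel, so the accusative suffix is -tug, giving *ulurtatug*.

ulurtatug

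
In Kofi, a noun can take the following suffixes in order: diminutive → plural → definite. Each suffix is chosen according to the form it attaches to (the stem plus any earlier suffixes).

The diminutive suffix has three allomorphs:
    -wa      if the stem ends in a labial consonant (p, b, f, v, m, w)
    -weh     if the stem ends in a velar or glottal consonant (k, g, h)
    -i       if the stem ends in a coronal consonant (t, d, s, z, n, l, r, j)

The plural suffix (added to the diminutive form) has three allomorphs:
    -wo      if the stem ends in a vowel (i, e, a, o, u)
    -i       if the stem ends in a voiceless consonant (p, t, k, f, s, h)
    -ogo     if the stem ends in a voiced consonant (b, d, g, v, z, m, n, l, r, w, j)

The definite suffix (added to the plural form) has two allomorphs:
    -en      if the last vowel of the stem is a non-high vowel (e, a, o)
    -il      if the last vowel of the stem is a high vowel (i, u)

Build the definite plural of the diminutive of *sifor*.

siforiwoen

*sifor*: final consonant = /r/, coronal → -i → *sifori*.
Since the final sound of the diminutive form *sifori* is /i/ (a vowel), it takes -wo, giving *siforiwo*.
The plural form *siforiwo*: last vowel = /o/, a non-high vowel → -en → *siforiwoen*.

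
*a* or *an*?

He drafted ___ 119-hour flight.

a

The indefinite article is chosen by the initial *sound* of the following word, not its spelling.
The number *119* is spoken "one hundred …", beginning with /wʌn/ — a consonant sound.
So the article is *a*: He drafted a 119-hour flight.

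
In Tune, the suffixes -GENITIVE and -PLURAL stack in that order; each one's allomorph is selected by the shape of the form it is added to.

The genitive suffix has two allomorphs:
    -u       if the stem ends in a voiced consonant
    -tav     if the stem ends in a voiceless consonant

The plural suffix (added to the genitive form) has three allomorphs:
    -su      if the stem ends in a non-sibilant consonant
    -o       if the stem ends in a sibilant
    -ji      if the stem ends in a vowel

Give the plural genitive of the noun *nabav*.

*nabav*: final consonant = /v/, voiced → -u → *nabavu*.
The genitive form *nabavu*: final sound = /u/, a vowel → -ji → *nabavuji*.

nabavuji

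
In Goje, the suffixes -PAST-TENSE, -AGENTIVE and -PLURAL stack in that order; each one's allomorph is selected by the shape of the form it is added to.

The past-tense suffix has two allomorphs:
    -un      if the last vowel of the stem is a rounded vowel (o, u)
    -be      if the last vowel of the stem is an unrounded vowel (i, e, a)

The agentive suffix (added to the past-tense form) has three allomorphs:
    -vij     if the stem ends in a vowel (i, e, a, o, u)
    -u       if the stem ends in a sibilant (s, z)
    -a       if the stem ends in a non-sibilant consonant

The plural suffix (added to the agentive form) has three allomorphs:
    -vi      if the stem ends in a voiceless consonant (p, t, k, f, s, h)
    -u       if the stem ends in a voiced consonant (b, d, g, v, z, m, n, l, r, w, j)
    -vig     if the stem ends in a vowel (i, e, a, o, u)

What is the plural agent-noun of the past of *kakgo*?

kakgounavig

*kakgo* — last vowel /o/ (a rounded vowel) → -un → *kakgoun*.
Since the final sound of the past-tense form *kakgoun* is /n/ (a non-sibilant consonant), it takes -a, giving *kakgouna*.
The agentive form *kakgouna*: final sound = /a/, a vowel → -vig → *kakgounavig*.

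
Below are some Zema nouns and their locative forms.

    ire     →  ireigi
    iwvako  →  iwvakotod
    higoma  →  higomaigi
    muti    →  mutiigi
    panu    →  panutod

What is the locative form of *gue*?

gueigi

Looking at the last vowel of each stem: -tod when the last vowel of the stem is a rounded vowel (*iwvako*, *panu*); -igi when the last vowel of the stem is an unrounded vowel (*ire*, *higoma*, *muti*).
Since the last vowel of *gue* is /e/ (an unrounded vowel), it takes -igi, giving *gueigi*.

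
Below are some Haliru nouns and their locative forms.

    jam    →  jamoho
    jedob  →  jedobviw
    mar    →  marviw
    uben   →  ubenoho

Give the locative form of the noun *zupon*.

zuponoho

The pattern is nasality of the final consonant: -oho when the stem ends in a nasal (*jam*, *uben*); -viw when the stem ends in a non-nasal consonant (*jedob*, *mar*).
The final consonant of *zupon* is /n/, which is a nasal, so the suffix is -oho, giving *zuponoho*.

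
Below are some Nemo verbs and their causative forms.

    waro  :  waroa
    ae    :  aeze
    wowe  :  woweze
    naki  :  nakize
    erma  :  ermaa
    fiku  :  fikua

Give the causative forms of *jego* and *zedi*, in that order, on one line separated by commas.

jegoa, zedize

The pattern is front/back vowel harmony: -ze when the last vowel of the stem is a front vowel (*ae*, *wowe*, *naki*); -a when the last vowel of the stem is a back vowel (*waro*, *erma*, *fiku*).
The last vowel of *jego* is /o/, which is a back vowel, so the suffix is -a, giving *jegoa*.
Since the last vowel of *zedi* is /i/ (a front vowel), it takes -ze, giving *zedize*.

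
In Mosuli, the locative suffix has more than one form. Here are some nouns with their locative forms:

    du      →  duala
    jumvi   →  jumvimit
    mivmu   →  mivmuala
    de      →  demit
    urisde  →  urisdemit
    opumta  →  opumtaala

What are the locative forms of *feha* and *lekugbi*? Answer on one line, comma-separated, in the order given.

fehaala, lekugbimit

The alternation tracks the last vowel of the stem — -mit when the last vowel of the stem is a front vowel (*jumvi*, *de*, *urisde*); -ala when the last vowel of the stem is a back vowel (*du*, *mivmu*, *opumta*).
Since the last vowel of *feha* is /a/ (a back vowel), it takes -ala, giving *fehaala*.
*lekugbi*: last vowel = /i/, a front vowel → -mit → *lekugbimit*.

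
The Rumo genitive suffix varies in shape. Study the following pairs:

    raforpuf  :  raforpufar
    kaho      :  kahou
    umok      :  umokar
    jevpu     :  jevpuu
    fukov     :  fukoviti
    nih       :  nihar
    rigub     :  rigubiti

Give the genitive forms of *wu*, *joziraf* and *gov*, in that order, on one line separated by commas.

The alternation tracks the final sound of the stem — -ar when the stem ends in a voiceless consonant (*raforpuf*, *umok*, *nih*); -iti when the stem ends in a voiced consonant (*fukov*, *rigub*); -u when the stem ends in a vowel (*kaho*, *jevpu*).
*wu* — final sound /u/ (a vowel) → -u → *wuu*.
*joziraf*: final sound = /f/, a voiceless consonant → -ar → *jozirafar*.
The final sound of *gov* is /v/, which is a voiced consonant, so the suffix is -iti, giving *goviti*.

wuu, jozirafar, goviti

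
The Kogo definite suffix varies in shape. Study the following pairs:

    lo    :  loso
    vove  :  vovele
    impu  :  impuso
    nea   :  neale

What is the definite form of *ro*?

The suffix is conditioned by the last vowel: -so when the last vowel of the stem is a rounded vowel (*lo*, *impu*); -le when the last vowel of the stem is an unrounded vowel (*vove*, *nea*).
*ro* — last vowel /o/ (a rounded vowel) → -so → *roso*.

roso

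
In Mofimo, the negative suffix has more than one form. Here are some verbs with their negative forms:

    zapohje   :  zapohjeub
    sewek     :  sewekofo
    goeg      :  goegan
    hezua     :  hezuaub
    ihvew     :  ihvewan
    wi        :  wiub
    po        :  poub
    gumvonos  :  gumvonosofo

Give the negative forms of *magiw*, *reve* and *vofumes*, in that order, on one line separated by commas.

magiwan, reveub, vofumesofo

The alternation tracks the final sound of the stem — -ofo when the stem ends in a voiceless consonant (*sewek*, *gumvonos*); -an when the stem ends in a voiced consonant (*goeg*, *ihvew*); -ub when the stem ends in a vowel (*zapohje*, *hezua*, *wi*, *po*).
Since the final sound of *magiw* is /w/ (a voiced consonant), it takes -an, giving *magiwan*.
Since the final sound of *reve* is /e/ (a vowel), it takes -ub, giving *reveub*.
Since the final sound of *vofumes* is /s/ (a voiceless consonant), it takes -ofo, giving *vofumesofo*.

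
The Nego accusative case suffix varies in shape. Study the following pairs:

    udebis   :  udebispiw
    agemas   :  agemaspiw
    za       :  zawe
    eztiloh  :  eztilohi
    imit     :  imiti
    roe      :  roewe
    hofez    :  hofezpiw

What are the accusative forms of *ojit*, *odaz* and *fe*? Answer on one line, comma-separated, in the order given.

ojiti, odazpiw, fewe

The alternation tracks the final sound of the stem — -piw when the stem ends in a sibilant (*udebis*, *agemas*, *hofez*); -i when the stem ends in a non-sibilant consonant (*eztiloh*, *imit*); -we when the stem ends in a vowel (*za*, *roe*).
*ojit*: final sound = /t/, a non-sibilant consonant → -i → *ojiti*.
*odaz*: final sound = /z/, a sibilant → -piw → *odazpiw*.
Since the final sound of *fe* is /e/ (a vowel), it takes -we, giving *fewe*.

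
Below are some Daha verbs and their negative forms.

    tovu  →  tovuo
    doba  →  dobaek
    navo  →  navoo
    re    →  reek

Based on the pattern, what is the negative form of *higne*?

higneek

The suffix is conditioned by the last vowel: -o when the last vowel of the stem is a rounded vowel (*tovu*, *navo*); -ek when the last vowel of the stem is an unrounded vowel (*doba*, *re*).
*higne* — last vowel /e/ (an unrounded vowel) → -ek → *higneek*.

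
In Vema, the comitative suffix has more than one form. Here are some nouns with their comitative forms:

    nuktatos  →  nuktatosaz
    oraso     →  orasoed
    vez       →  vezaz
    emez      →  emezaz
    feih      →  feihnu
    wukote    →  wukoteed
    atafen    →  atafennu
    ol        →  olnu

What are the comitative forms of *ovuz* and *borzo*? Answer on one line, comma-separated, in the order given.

Looking at the final sound of each stem: -az when the stem ends in a sibilant (*nuktatos*, *vez*, *emez*); -nu when the stem ends in a non-sibilant consonant (*feih*, *atafen*, *ol*); -ed when the stem ends in a vowel (*oraso*, *wukote*).
*ovuz* — final sound /z/ (a sibilant) → -az → *ovuzaz*.
The final sound of *borzo* is /o/, which is a vowel, so the suffix is -ed, giving *borzoed*.

ovuzaz, borzoed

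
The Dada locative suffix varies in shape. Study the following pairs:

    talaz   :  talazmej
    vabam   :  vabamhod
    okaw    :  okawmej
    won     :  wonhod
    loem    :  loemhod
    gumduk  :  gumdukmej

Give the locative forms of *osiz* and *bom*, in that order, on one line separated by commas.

The suffix is conditioned by the final consonant: -hod when the stem ends in a nasal (*vabam*, *won*, *loem*); -mej when the stem ends in a non-nasal consonant (*talaz*, *okaw*, *gumduk*).
Since the final consonant of *osiz* is /z/ (non-nasal), it takes -mej, giving *osizmej*.
*bom* — final consonant /m/ (a nasal) → -hod → *bomhod*.

osizmej, bomhod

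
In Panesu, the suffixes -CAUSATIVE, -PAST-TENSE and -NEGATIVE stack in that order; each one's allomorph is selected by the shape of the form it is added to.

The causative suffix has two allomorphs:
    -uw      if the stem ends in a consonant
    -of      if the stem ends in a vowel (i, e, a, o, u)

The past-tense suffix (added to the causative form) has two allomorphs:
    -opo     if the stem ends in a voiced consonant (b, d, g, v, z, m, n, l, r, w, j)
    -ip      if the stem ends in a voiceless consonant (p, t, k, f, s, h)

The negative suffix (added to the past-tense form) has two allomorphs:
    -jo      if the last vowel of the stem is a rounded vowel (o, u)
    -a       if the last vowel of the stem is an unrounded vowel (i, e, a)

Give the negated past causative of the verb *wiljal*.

wiljaluwopojo

The final sound of *wiljal* is /l/, which is a consonant, so the causative suffix is -uw, giving *wiljaluw*.
The causative form *wiljaluw* — final consonant /w/ (voiced) → -opo → *wiljaluwopo*.
The last vowel of the past-tense form *wiljaluwopo* is /o/, which is a rounded vowel, so the negative suffix is -jo, giving *wiljaluwopojo*.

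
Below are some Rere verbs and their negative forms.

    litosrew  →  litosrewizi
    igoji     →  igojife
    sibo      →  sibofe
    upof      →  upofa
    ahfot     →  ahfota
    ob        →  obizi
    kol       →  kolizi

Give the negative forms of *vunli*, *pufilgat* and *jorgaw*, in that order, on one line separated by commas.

The pattern is voicing of the final sound: -a when the stem ends in a voiceless consonant (*upof*, *ahfot*); -izi when the stem ends in a voiced consonant (*litosrew*, *ob*, *kol*); -fe when the stem ends in a vowel (*igoji*, *sibo*).
*vunli*: final sound = /i/, a vowel → -fe → *vunlife*.
*pufilgat* — final sound /t/ (a voiceless consonant) → -a → *pufilgata*.
Since the final sound of *jorgaw* is /w/ (a voiced consonant), it takes -izi, giving *jorgawizi*.

vunlife, pufilgata, jorgawizi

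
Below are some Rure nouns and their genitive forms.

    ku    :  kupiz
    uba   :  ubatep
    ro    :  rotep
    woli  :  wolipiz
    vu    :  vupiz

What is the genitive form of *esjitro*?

Looking at the last vowel of each stem: -piz when the last vowel of the stem is a high vowel (*ku*, *woli*, *vu*); -tep when the last vowel of the stem is a non-high vowel (*uba*, *ro*).
The last vowel of *esjitro* is /o/, which is a non-high vowel, so the suffix is -tep, giving *esjitrotep*.

esjitrotep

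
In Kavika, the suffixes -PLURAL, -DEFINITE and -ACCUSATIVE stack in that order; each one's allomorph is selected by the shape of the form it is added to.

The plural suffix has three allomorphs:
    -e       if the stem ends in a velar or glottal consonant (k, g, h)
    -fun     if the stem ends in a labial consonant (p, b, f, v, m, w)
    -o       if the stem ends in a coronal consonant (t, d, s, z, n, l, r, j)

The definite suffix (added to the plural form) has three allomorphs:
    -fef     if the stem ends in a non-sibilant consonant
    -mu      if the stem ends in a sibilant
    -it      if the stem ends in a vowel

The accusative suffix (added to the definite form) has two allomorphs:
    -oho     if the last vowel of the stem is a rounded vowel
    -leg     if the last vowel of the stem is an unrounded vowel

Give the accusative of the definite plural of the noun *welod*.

welodoitleg

The final consonant of *welod* is /d/, which is coronal, so the plural suffix is -o, giving *welodo*.
Since the final sound of the plural form *welodo* is /o/ (a vowel), it takes -it, giving *welodoit*.
Since the last vowel of the definite form *welodoit* is /i/ (an unrounded vowel), it takes -leg, giving *welodoitleg*.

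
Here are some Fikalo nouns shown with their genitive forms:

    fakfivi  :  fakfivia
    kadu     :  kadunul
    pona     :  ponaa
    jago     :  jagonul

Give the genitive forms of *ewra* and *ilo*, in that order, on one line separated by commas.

Looking at the last vowel of each stem: -nul when the last vowel of the stem is a rounded vowel (*kadu*, *jago*); -a when the last vowel of the stem is an unrounded vowel (*fakfivi*, *pona*).
*ewra* — last vowel /a/ (an unrounded vowel) → -a → *ewraa*.
*ilo*: last vowel = /o/, a rounded vowel → -nul → *ilonul*.

ewraa, ilonul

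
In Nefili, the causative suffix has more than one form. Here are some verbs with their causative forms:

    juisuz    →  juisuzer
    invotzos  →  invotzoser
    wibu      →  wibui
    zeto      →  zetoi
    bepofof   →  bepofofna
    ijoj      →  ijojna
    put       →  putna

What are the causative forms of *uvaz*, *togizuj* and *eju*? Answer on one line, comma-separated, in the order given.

The pattern is sibilance of the final sound: -er when the stem ends in a sibilant (*juisuz*, *invotzos*); -na when the stem ends in a non-sibilant consonant (*bepofof*, *ijoj*, *put*); -i when the stem ends in a vowel (*wibu*, *zeto*).
The final sound of *uvaz* is /z/, which is a sibilant, so the suffix is -er, giving *uvazer*.
Since the final sound of *togizuj* is /j/ (a non-sibilant consonant), it takes -na, giving *togizujna*.
The final sound of *eju* is /u/, which is a vowel, so the suffix is -i, giving *ejui*.

uvazer, togizujna, ejui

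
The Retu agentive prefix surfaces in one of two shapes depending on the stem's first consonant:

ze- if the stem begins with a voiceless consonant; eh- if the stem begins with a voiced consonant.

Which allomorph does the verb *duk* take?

*duk*: first consonant = /d/, voiced → eh-.

eh-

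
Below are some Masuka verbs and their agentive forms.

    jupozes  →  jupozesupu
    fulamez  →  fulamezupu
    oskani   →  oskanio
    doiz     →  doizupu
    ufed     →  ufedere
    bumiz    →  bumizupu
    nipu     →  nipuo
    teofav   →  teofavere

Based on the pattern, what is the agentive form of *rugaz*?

The alternation tracks the final sound of the stem — -upu when the stem ends in a sibilant (*jupozes*, *fulamez*, *doiz*, *bumiz*); -ere when the stem ends in a non-sibilant consonant (*ufed*, *teofav*); -o when the stem ends in a vowel (*oskani*, *nipu*).
Since the final sound of *rugaz* is /z/ (a sibilant), it takes -upu, giving *rugazupu*.

rugazupu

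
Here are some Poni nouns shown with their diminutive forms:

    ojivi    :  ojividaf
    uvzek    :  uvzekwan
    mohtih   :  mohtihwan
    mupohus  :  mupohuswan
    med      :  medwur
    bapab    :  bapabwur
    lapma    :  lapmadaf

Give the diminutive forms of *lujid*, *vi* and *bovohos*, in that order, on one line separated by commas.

Looking at the final sound of each stem: -wan when the stem ends in a voiceless consonant (*uvzek*, *mohtih*, *mupohus*); -wur when the stem ends in a voiced consonant (*med*, *bapab*); -daf when the stem ends in a vowel (*ojivi*, *lapma*).
*lujid*: final sound = /d/, a voiced consonant → -wur → *lujidwur*.
*vi* — final sound /i/ (a vowel) → -daf → *vidaf*.
*bovohos*: final sound = /s/, a voiceless consonant → -wan → *bovohoswan*.

lujidwur, vidaf, bovohoswan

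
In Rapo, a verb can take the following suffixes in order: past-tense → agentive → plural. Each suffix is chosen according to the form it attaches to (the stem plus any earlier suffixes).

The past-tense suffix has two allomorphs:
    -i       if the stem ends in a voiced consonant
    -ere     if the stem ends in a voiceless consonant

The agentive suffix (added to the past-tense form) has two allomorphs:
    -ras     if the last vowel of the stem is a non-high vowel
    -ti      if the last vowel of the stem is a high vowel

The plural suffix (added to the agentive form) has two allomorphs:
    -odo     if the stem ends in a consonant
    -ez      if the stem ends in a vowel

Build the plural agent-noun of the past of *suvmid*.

suvmiditiez

The final consonant of *suvmid* is /d/, which is voiced, so the past-tense suffix is -i, giving *suvmidi*.
The past-tense form *suvmidi*: last vowel = /i/, a high vowel → -ti → *suvmiditi*.
Since the final sound of the agentive form *suvmiditi* is /i/ (a vowel), it takes -ez, giving *suvmiditiez*.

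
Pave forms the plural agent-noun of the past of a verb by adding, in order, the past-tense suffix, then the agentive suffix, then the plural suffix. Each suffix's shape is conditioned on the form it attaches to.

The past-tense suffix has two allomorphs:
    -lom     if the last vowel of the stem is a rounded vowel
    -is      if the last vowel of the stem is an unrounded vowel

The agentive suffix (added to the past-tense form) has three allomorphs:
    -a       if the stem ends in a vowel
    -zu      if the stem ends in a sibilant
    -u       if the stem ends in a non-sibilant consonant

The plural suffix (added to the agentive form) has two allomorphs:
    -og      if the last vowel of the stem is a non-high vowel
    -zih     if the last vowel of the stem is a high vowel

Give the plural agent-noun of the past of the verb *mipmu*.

The last vowel of *mipmu* is /u/, which is a rounded vowel, so the past-tense suffix is -lom, giving *mipmulom*.
The past-tense form *mipmulom* — final sound /m/ (a non-sibilant consonant) → -u → *mipmulomu*.
The agentive form *mipmulomu* — last vowel /u/ (a high vowel) → -zih → *mipmulomuzih*.

mipmulomuzih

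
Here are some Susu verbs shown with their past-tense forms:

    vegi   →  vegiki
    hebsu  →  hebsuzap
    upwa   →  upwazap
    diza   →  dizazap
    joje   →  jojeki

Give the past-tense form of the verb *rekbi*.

The suffix is conditioned by the last vowel: -ki when the last vowel of the stem is a front vowel (*vegi*, *joje*); -zap when the last vowel of the stem is a back vowel (*hebsu*, *upwa*, *diza*).
*rekbi* — last vowel /i/ (a front vowel) → -ki → *rekbiki*.

rekbiki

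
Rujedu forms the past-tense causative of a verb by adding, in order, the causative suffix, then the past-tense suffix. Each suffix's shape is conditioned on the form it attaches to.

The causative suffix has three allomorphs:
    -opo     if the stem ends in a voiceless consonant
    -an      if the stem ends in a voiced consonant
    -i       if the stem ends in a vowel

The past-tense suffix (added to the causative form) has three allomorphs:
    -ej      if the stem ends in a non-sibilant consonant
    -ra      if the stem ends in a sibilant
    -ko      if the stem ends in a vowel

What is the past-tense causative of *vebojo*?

vebojoiko

The final sound of *vebojo* is /o/, which is a vowel, so the causative suffix is -i, giving *vebojoi*.
Since the final sound of the causative form *vebojoi* is /i/ (a vowel), it takes -ko, giving *vebojoiko*.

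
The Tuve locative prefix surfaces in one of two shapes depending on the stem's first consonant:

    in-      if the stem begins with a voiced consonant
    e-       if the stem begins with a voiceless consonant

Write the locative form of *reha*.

*reha*: first consonant = /r/, voiced → in- → *inreha*.

inreha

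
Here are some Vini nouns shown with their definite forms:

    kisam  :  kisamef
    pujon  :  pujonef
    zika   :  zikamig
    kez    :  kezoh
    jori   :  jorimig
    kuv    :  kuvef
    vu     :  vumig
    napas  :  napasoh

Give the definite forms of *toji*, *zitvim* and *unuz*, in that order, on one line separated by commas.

tojimig, zitvimef, unuzoh

Looking at the final sound of each stem: -oh when the stem ends in a sibilant (*kez*, *napas*); -ef when the stem ends in a non-sibilant consonant (*kisam*, *pujon*, *kuv*); -mig when the stem ends in a vowel (*zika*, *jori*, *vu*).
Since the final sound of *toji* is /i/ (a vowel), it takes -mig, giving *tojimig*.
*zitvim* — final sound /m/ (a non-sibilant consonant) → -ef → *zitvimef*.
Since the final sound of *unuz* is /z/ (a sibilant), it takes -oh, giving *unuzoh*.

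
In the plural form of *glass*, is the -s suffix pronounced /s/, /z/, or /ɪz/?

/ɪz/

The stem *glass* ends in a sibilant (/s, z, ʃ, ʒ, tʃ, dʒ/).
The plural suffix surfaces as /ɪz/ after sibilants, /s/ after other voiceless consonants, and /z/ after other voiced sounds.
So the plural -s on *glass* is pronounced /ɪz/.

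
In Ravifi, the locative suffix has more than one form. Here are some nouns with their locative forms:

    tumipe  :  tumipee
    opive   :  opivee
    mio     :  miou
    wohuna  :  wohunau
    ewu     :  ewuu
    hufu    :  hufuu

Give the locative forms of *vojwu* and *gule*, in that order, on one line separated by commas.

vojwuu, gulee

The suffix is conditioned by the last vowel: -e when the last vowel of the stem is a front vowel (*tumipe*, *opive*); -u when the last vowel of the stem is a back vowel (*mio*, *wohuna*, *ewu*, *hufu*).
*vojwu*: last vowel = /u/, a back vowel → -u → *vojwuu*.
*gule*: last vowel = /e/, a front vowel → -e → *gulee*.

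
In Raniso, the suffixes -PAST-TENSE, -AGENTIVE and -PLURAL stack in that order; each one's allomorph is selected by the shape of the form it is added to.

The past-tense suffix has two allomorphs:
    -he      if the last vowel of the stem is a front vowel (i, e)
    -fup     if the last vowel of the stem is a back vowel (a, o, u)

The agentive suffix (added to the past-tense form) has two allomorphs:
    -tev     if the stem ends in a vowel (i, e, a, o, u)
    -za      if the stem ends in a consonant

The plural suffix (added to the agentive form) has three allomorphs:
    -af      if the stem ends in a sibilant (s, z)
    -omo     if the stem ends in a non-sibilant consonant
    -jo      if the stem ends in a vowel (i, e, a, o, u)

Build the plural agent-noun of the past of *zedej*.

zedejhetevomo

*zedej*: last vowel = /e/, a front vowel → -he → *zedejhe*.
The final sound of the past-tense form *zedejhe* is /e/, which is a vowel, so the agentive suffix is -tev, giving *zedejhetev*.
Since the final sound of the agentive form *zedejhetev* is /v/ (a non-sibilant consonant), it takes -omo, giving *zedejhetevomo*.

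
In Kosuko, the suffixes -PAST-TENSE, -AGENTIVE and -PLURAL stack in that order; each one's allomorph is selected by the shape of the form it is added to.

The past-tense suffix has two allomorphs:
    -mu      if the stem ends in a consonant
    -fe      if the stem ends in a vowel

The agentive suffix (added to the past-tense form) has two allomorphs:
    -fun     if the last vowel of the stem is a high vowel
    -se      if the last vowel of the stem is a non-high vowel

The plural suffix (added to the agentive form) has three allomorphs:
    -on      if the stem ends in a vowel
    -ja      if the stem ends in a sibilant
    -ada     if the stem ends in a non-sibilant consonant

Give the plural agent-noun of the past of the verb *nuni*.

nunifeseon

*nuni* — final sound /i/ (a vowel) → -fe → *nunife*.
The past-tense form *nunife* — last vowel /e/ (a non-high vowel) → -se → *nunifese*.
The agentive form *nunifese* — final sound /e/ (a vowel) → -on → *nunifeseon*.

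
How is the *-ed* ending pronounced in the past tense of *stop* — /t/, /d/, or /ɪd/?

/t/

The stem *stop* ends in a voiceless consonant other than /t/.
The -ed suffix is realized as /ɪd/ after /t, d/; as /t/ after other voiceless consonants; and as /d/ after other voiced sounds.
So -ed on *stop* is pronounced /t/.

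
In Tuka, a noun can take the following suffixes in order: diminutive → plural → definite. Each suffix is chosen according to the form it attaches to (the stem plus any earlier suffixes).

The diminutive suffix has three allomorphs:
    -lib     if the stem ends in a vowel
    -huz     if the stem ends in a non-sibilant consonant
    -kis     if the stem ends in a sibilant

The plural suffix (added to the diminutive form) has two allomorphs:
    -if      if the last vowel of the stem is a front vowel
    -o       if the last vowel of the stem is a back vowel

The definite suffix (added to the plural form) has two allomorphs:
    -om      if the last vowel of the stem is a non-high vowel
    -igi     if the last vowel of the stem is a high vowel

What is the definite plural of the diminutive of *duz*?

duzkisifigi

Since the final sound of *duz* is /z/ (a sibilant), it takes -kis, giving *duzkis*.
Since the last vowel of the diminutive form *duzkis* is /i/ (a front vowel), it takes -if, giving *duzkisif*.
The plural form *duzkisif* — last vowel /i/ (a high vowel) → -igi → *duzkisifigi*.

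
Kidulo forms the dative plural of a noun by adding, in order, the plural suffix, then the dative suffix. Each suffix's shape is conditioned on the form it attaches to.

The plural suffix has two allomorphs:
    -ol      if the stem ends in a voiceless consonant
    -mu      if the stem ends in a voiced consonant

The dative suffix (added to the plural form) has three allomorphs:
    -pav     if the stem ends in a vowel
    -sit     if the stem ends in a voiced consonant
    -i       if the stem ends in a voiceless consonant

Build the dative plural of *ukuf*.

The final consonant of *ukuf* is /f/, which is voiceless, so the plural suffix is -ol, giving *ukufol*.
The plural form *ukufol* — final sound /l/ (a voiced consonant) → -sit → *ukufolsit*.

ukufolsit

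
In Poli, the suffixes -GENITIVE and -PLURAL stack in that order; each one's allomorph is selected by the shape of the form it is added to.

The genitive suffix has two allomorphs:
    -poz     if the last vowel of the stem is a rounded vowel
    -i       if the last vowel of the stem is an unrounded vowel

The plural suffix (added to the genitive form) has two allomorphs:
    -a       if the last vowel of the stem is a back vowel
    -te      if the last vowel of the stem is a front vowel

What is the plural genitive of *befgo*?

*befgo*: last vowel = /o/, a rounded vowel → -poz → *befgopoz*.
The genitive form *befgopoz* — last vowel /o/ (a back vowel) → -a → *befgopoza*.

befgopoza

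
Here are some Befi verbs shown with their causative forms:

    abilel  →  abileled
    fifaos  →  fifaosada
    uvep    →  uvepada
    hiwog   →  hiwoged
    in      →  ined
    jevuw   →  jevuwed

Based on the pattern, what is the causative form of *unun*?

The suffix is conditioned by the final consonant: -ada when the stem ends in a voiceless consonant (*fifaos*, *uvep*); -ed when the stem ends in a voiced consonant (*abilel*, *hiwog*, *in*, *jevuw*).
The final consonant of *unun* is /n/, which is voiced, so the suffix is -ed, giving *ununed*.

ununed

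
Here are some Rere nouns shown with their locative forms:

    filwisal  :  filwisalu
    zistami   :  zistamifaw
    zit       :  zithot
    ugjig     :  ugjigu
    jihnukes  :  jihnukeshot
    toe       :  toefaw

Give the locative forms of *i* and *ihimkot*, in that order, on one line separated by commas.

The suffix is conditioned by the final sound: -hot when the stem ends in a voiceless consonant (*zit*, *jihnukes*); -u when the stem ends in a voiced consonant (*filwisal*, *ugjig*); -faw when the stem ends in a vowel (*zistami*, *toe*).
*i*: final sound = /i/, a vowel → -faw → *ifaw*.
*ihimkot* — final sound /t/ (a voiceless consonant) → -hot → *ihimkothot*.

ifaw, ihimkothot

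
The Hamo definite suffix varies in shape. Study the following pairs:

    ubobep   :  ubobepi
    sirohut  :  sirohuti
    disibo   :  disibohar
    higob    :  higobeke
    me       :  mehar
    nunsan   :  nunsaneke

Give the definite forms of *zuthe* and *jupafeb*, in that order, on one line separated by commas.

The suffix is conditioned by the final sound: -i when the stem ends in a voiceless consonant (*ubobep*, *sirohut*); -eke when the stem ends in a voiced consonant (*higob*, *nunsan*); -har when the stem ends in a vowel (*disibo*, *me*).
*zuthe* — final sound /e/ (a vowel) → -har → *zuthehar*.
*jupafeb*: final sound = /b/, a voiced consonant → -eke → *jupafebeke*.

zuthehar, jupafebeke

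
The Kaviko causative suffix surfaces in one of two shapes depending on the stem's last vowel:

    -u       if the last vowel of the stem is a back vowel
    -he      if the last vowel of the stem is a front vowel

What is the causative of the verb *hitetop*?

*hitetop* — last vowel /o/ (a back vowel) → -u → *hitetopu*.

hitetopu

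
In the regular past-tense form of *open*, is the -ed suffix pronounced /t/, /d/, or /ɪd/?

The stem *open* ends in a voiced sound other than /d/.
The -ed suffix is realized as /ɪd/ after /t, d/; as /t/ after other voiceless consonants; and as /d/ after other voiced sounds.
So -ed on *open* is pronounced /d/.

/d/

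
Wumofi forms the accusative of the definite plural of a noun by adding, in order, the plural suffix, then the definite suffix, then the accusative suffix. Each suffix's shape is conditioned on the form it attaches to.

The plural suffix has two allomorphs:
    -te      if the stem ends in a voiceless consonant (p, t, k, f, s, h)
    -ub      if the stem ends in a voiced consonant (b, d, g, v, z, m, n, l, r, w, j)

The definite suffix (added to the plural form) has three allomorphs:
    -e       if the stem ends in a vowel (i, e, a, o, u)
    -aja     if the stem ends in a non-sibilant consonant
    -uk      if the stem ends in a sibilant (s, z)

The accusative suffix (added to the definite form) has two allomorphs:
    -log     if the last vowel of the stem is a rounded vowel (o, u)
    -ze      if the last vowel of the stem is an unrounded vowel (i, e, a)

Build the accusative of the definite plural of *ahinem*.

ahinemubajaze

The final consonant of *ahinem* is /m/, which is voiced, so the plural suffix is -ub, giving *ahinemub*.
The plural form *ahinemub*: final sound = /b/, a non-sibilant consonant → -aja → *ahinemubaja*.
The last vowel of the definite form *ahinemubaja* is /a/, which is an unrounded vowel, so the accusative suffix is -ze, giving *ahinemubajaze*.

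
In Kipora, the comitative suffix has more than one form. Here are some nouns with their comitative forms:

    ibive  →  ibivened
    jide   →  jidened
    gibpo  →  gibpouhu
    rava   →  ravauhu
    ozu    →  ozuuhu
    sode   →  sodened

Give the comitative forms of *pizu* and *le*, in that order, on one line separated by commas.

pizuuhu, lened

The alternation tracks the last vowel of the stem — -ned when the last vowel of the stem is a front vowel (*ibive*, *jide*, *sode*); -uhu when the last vowel of the stem is a back vowel (*gibpo*, *rava*, *ozu*).
Since the last vowel of *pizu* is /u/ (a back vowel), it takes -uhu, giving *pizuuhu*.
The last vowel of *le* is /e/, which is a front vowel, so the suffix is -ned, giving *lened*.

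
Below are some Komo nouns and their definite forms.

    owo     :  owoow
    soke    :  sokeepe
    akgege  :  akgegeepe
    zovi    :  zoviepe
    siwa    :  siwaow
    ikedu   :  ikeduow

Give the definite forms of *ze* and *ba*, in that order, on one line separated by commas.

The pattern is front/back vowel harmony: -epe when the last vowel of the stem is a front vowel (*soke*, *akgege*, *zovi*); -ow when the last vowel of the stem is a back vowel (*owo*, *siwa*, *ikedu*).
The last vowel of *ze* is /e/, which is a front vowel, so the suffix is -epe, giving *zeepe*.
The last vowel of *ba* is /a/, which is a back vowel, so the suffix is -ow, giving *baow*.

zeepe, baow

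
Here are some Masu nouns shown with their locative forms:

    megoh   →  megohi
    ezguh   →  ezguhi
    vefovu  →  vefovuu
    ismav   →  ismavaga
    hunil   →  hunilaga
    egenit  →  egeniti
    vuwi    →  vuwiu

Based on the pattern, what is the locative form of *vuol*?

The alternation tracks the final sound of the stem — -i when the stem ends in a voiceless consonant (*megoh*, *ezguh*, *egenit*); -aga when the stem ends in a voiced consonant (*ismav*, *hunil*); -u when the stem ends in a vowel (*vefovu*, *vuwi*).
The final sound of *vuol* is /l/, which is a voiced consonant, so the suffix is -aga, giving *vuolaga*.

vuolaga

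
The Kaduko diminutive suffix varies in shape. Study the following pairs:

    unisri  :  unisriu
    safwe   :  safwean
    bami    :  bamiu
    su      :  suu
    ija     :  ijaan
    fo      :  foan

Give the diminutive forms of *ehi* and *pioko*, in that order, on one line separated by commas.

The alternation tracks the last vowel of the stem — -u when the last vowel of the stem is a high vowel (*unisri*, *bami*, *su*); -an when the last vowel of the stem is a non-high vowel (*safwe*, *ija*, *fo*).
*ehi*: last vowel = /i/, a high vowel → -u → *ehiu*.
*pioko*: last vowel = /o/, a non-high vowel → -an → *piokoan*.

ehiu, piokoan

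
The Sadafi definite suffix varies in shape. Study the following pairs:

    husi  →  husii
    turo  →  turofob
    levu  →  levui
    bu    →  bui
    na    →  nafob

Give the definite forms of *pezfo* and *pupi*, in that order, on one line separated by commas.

Looking at the last vowel of each stem: -i when the last vowel of the stem is a high vowel (*husi*, *levu*, *bu*); -fob when the last vowel of the stem is a non-high vowel (*turo*, *na*).
*pezfo*: last vowel = /o/, a non-high vowel → -fob → *pezfofob*.
*pupi*: last vowel = /i/, a high vowel → -i → *pupii*.

pezfofob, pupii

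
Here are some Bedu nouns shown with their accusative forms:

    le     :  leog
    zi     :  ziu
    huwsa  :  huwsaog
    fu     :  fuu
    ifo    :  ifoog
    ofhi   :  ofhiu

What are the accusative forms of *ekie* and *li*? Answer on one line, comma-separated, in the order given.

ekieog, liu

Looking at the last vowel of each stem: -u when the last vowel of the stem is a high vowel (*zi*, *fu*, *ofhi*); -og when the last vowel of the stem is a non-high vowel (*le*, *huwsa*, *ifo*).
*ekie*: last vowel = /e/, a non-high vowel → -og → *ekieog*.
The last vowel of *li* is /i/, which is a high vowel, so the suffix is -u, giving *liu*.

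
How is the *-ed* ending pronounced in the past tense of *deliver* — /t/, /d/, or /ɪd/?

/d/

The stem *deliver* ends in a voiced sound other than /d/.
The -ed suffix is realized as /ɪd/ after /t, d/; as /t/ after other voiceless consonants; and as /d/ after other voiced sounds.
So -ed on *deliver* is pronounced /d/.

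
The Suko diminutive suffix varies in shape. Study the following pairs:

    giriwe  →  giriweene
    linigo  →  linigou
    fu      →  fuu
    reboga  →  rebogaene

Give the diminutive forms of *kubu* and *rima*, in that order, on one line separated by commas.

The suffix is conditioned by the last vowel: -u when the last vowel of the stem is a rounded vowel (*linigo*, *fu*); -ene when the last vowel of the stem is an unrounded vowel (*giriwe*, *reboga*).
The last vowel of *kubu* is /u/, which is a rounded vowel, so the suffix is -u, giving *kubuu*.
*rima* — last vowel /a/ (an unrounded vowel) → -ene → *rimaene*.

kubuu, rimaene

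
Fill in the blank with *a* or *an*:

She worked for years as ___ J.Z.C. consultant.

The indefinite article is chosen by the initial *sound* of the following word, not its spelling.
The initialism *J.Z.C.* is read letter by letter; the first letter, J, is pronounced /dʒeɪ/, which begins with a consonant sound.
So the article is *a*: She worked for years as a J.Z.C. consultant.

a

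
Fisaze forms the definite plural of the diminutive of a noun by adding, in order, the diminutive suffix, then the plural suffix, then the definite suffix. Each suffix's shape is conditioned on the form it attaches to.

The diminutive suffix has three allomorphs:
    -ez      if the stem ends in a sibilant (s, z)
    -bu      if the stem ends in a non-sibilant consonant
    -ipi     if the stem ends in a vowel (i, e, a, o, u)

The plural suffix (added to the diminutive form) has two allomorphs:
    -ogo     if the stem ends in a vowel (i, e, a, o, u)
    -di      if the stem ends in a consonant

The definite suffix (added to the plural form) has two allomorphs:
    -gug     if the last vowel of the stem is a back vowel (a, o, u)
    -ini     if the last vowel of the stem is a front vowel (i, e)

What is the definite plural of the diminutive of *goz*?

Since the final sound of *goz* is /z/ (a sibilant), it takes -ez, giving *gozez*.
The final sound of the diminutive form *gozez* is /z/, which is a consonant, so the plural suffix is -di, giving *gozezdi*.
The plural form *gozezdi* — last vowel /i/ (a front vowel) → -ini → *gozezdiini*.

gozezdiini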